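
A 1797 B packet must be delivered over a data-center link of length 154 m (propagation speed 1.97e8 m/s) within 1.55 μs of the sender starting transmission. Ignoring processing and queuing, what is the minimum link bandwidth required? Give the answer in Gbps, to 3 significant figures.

18.7 Gbps

L = 14376 bits.
Propagation delay = 154 / 197000000 = 0.781726 μs.
Transmission budget = 1.55 − 0.781726 = 0.768274 μs.
R ≥ L / t_tx = 14376 bits / 7.68274e-07 s = 18.7 Gbps.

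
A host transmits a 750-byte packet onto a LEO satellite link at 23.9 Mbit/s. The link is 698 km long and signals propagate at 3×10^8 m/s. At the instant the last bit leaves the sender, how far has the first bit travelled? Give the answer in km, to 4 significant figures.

75.31 km

t_tx = L/R = 6000/23900000 = 0.000251046 s.
Distance = s × t_tx = 300000000 × 0.000251046 = 75.31 km.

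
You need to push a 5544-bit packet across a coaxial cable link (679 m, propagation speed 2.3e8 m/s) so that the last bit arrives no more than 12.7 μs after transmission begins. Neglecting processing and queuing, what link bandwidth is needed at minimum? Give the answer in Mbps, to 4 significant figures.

Propagation delay = 679 / 2.3e+08 = 2.95217 μs.
Transmission budget = 12.7 − 2.95217 = 9.74783 μs.
R ≥ L / t_tx = 5544 bits / 9.74783e-06 s = 568.7 Mbps.

568.7 Mbps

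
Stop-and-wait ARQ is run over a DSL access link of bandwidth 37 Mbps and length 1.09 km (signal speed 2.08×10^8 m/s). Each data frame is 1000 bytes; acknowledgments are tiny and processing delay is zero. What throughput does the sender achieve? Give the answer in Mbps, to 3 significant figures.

t_tx = L/R = 8000/37000000 = 0.000216216 s.
t_prop = 1090/208000000 = 5.24038e-06 s; RTT = 1.04808e-05 s.
Cycle = t_tx + RTT = 0.000226697 s.
Throughput = L / cycle = 8000 / 0.000226697 = 35.3 Mbps.

35.3 Mbps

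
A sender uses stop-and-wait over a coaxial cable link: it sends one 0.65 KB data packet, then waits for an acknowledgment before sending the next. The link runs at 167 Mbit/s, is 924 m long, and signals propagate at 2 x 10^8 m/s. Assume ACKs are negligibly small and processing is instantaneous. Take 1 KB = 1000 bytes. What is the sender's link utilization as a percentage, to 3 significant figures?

t_tx = L/R = 5200/167000000 = 3.11377e-05 s.
t_prop = 924/200000000 = 4.62e-06 s; RTT = 9.24e-06 s.
Cycle = t_tx + RTT = 4.03777e-05 s.
Utilization = t_tx / cycle = 3.11377e-05/4.03777e-05 = 77.1 %.

77.1 %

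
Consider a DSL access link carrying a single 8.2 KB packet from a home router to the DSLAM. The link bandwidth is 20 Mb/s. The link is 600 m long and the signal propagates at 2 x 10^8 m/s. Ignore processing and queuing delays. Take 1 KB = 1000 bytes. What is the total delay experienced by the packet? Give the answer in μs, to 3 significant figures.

L = 65600 bits.
Transmission delay = L/R = 65600 / 20000000 = 3280 μs.
Propagation delay = d/s = 600 m / 200000000 m/s = 3 μs.
Total = 3280 μs.

3280 μs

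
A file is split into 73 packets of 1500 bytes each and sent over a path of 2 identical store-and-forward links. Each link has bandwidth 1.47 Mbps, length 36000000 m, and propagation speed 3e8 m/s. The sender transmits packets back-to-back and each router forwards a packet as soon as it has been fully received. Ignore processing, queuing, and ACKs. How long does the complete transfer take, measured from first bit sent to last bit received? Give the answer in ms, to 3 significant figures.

844 ms

Per-hop transmission t_tx = L/R = 12000/1470000 = 8.16327 ms.
Per-hop propagation t_prop = 36000000/300000000 = 120 ms.
Pipeline fill: first packet needs 2·t_tx to clear all hops; remaining 72 packets each add one t_tx.
Total = (2+73-1)·t_tx + 2·t_prop = 74·8.16327 + 2·120 = 844 ms.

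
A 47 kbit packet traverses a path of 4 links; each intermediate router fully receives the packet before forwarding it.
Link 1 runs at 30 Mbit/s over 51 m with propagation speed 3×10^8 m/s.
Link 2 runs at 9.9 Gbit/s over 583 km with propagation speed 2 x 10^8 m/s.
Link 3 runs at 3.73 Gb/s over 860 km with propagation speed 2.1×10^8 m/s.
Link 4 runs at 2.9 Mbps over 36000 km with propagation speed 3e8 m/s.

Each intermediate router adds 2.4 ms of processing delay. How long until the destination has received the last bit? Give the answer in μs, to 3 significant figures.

L = 47000 bits.
Transmission delays (L/R per hop): 1566.67, 4.74747, 12.6005, 16206.9 μs; sum = 17790.9 μs.
Propagation delays (d/s per hop): 0.17, 2915, 4095.24, 120000 μs; sum = 127010 μs.
Processing at 3 router(s): 3 × 2.4 ms = 7200 μs.
End-to-end = 152000 μs.

152000 μs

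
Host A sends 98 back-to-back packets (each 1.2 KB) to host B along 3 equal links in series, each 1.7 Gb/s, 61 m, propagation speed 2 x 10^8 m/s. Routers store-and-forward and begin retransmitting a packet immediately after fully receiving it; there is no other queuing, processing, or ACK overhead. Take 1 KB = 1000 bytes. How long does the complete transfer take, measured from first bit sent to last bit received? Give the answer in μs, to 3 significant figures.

566 μs

Per-hop transmission t_tx = L/R = 9600/1700000000 = 5.64706 μs.
Per-hop propagation t_prop = 61/200000000 = 0.305 μs.
Pipeline fill: first packet needs 3·t_tx to clear all hops; remaining 97 packets each add one t_tx.
Total = (3+98-1)·t_tx + 3·t_prop = 100·5.64706 + 3·0.305 = 566 μs.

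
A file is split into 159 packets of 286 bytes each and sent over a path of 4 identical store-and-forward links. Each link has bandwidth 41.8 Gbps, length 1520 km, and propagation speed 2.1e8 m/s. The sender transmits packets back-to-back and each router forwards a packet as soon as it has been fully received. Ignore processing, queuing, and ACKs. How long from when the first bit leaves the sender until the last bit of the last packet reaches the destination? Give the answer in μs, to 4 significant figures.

Per-hop transmission t_tx = L/R = 2288/41800000000 = 0.0547368 μs.
Per-hop propagation t_prop = 1520000/210000000 = 7238.1 μs.
Pipeline fill: first packet needs 4·t_tx to clear all hops; remaining 158 packets each add one t_tx.
Total = (4+159-1)·t_tx + 4·t_prop = 162·0.0547368 + 4·7238.1 = 28960 μs.

28960 μs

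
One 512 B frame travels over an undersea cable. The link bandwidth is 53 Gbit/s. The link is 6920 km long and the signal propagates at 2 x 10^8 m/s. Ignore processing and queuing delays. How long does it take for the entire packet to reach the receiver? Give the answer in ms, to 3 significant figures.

L = 512 × 8 = 4096 bits.
Transmission delay = L/R = 4096 / 53000000000 = 7.7283e-05 ms.
Propagation delay = d/s = 6920000 m / 200000000 m/s = 34.6 ms.
Total = 34.6 ms.

34.6 ms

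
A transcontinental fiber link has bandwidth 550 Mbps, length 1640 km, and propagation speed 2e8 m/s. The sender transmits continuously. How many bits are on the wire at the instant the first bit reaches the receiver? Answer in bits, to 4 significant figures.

4510000 bits

Propagation delay = 1640000 / 200000000 = 0.0082 s.
BDP = R × t_prop = 550000000 × 0.0082 = 4510000 bits.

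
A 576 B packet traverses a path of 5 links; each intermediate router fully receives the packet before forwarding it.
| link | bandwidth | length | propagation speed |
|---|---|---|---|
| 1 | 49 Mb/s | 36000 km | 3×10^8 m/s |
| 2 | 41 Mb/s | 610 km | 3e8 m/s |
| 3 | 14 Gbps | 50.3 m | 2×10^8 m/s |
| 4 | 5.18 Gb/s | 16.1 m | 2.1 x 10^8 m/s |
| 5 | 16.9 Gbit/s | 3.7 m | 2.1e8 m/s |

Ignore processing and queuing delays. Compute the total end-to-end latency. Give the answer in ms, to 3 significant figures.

122 ms

L = 576 × 8 = 4608 bits.
Transmission delays (L/R per hop): 0.0940408, 0.11239, 0.000329143, 0.000889575, 0.000272663 ms; sum = 0.207922 ms.
Propagation delays (d/s per hop): 120, 2.03333, 0.0002515, 7.66667e-05, 1.7619e-05 ms; sum = 122.034 ms.
End-to-end = 122 ms.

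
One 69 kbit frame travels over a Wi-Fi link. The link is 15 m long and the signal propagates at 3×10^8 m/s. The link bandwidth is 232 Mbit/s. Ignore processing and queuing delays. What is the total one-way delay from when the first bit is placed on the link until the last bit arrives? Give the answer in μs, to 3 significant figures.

L = 69000 bits.
Transmission delay = L/R = 69000 / 232000000 = 297.414 μs.
Propagation delay = d/s = 15 m / 300000000 m/s = 0.05 μs.
Total = 297 μs.

297 μs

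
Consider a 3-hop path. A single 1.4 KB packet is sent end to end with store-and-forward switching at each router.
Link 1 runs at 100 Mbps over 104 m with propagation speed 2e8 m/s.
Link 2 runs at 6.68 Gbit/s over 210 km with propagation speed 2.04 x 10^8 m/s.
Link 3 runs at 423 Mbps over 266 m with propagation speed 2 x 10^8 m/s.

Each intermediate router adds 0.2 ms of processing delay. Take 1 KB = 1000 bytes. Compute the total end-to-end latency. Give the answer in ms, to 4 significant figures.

1.571 ms

L = 11200 bits.
Transmission delays (L/R per hop): 0.112, 0.00167665, 0.0264775 ms; sum = 0.140154 ms.
Propagation delays (d/s per hop): 0.00052, 1.02941, 0.00133 ms; sum = 1.03126 ms.
Processing at 2 router(s): 2 × 0.2 ms = 0.4 ms.
End-to-end = 1.571 ms.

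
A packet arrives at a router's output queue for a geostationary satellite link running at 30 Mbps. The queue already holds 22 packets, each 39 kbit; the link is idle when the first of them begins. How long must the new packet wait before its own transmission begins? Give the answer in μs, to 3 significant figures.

Each queued packet: L/R = 39000/30000000 = 1300 μs.
22 queued → 28600 μs.
Queuing delay = 28600 μs.

28600 μs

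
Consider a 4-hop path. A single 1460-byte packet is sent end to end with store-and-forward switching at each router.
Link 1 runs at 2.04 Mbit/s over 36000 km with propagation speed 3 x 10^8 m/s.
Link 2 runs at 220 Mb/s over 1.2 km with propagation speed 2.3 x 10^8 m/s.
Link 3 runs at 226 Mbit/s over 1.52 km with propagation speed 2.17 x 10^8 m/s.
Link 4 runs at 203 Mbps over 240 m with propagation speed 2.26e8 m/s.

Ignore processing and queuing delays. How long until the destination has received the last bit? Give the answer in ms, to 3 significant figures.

L = 1460 × 8 = 11680 bits.
Transmission delays (L/R per hop): 5.72549, 0.0530909, 0.0516814, 0.0575369 ms; sum = 5.8878 ms.
Propagation delays (d/s per hop): 120, 0.00521739, 0.00700461, 0.00106195 ms; sum = 120.013 ms.
End-to-end = 126 ms.

126 ms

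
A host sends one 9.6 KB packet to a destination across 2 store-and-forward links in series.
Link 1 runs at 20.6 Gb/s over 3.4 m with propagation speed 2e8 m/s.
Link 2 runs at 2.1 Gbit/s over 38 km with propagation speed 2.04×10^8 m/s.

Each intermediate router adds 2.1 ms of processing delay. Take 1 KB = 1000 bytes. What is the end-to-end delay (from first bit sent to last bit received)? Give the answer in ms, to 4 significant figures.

2.327 ms

L = 76800 bits.
Transmission delays (L/R per hop): 0.00372816, 0.0365714 ms; sum = 0.0402996 ms.
Propagation delays (d/s per hop): 1.7e-05, 0.186275 ms; sum = 0.186292 ms.
Processing at 1 router(s): 1 × 2.1 ms = 2.1 ms.
End-to-end = 2.327 ms.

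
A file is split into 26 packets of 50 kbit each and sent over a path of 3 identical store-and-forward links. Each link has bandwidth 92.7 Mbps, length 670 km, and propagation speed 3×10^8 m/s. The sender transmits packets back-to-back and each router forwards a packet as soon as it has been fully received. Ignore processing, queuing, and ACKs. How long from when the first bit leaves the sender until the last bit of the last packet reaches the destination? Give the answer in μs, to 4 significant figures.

Per-hop transmission t_tx = L/R = 50000/92700000 = 539.374 μs.
Per-hop propagation t_prop = 670000/300000000 = 2233.33 μs.
Pipeline fill: first packet needs 3·t_tx to clear all hops; remaining 25 packets each add one t_tx.
Total = (3+26-1)·t_tx + 3·t_prop = 28·539.374 + 3·2233.33 = 21800 μs.

21800 μs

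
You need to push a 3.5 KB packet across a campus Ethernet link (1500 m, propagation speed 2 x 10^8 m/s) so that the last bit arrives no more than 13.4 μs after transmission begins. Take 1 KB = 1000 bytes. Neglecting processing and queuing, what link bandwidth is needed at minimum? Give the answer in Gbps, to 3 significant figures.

L = 28000 bits.
Propagation delay = 1500 / 200000000 = 7.5 μs.
Transmission budget = 13.4 − 7.5 = 5.9 μs.
R ≥ L / t_tx = 28000 bits / 5.9e-06 s = 4.75 Gbps.

4.75 Gbps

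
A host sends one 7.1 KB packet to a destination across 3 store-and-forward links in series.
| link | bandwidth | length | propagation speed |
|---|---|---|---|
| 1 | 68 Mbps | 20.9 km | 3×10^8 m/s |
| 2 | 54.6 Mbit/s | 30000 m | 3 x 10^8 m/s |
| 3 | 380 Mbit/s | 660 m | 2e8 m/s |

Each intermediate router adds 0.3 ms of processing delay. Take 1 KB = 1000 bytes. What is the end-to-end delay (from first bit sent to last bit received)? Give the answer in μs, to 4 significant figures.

L = 56800 bits.
Transmission delays (L/R per hop): 835.294, 1040.29, 149.474 μs; sum = 2025.06 μs.
Propagation delays (d/s per hop): 69.6667, 100, 3.3 μs; sum = 172.967 μs.
Processing at 2 router(s): 2 × 0.3 ms = 600 μs.
End-to-end = 2798 μs.

2798 μs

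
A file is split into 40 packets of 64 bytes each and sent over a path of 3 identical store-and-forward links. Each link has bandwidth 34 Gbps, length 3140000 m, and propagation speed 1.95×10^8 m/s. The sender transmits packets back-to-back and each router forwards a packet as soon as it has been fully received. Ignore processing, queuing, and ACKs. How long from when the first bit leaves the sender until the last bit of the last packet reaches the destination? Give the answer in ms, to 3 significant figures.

48.3 ms

Per-hop transmission t_tx = L/R = 512/34000000000 = 1.50588e-05 ms.
Per-hop propagation t_prop = 3140000/195000000 = 16.1026 ms.
Pipeline fill: first packet needs 3·t_tx to clear all hops; remaining 39 packets each add one t_tx.
Total = (3+40-1)·t_tx + 3·t_prop = 42·1.50588e-05 + 3·16.1026 = 48.3 ms.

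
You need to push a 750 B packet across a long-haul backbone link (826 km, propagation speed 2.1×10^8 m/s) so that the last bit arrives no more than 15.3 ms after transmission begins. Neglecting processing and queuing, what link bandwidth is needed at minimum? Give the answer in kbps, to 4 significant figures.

L = 6000 bits.
Propagation delay = 826000 / 210000000 = 3.93333 ms.
Transmission budget = 15.3 − 3.93333 = 11.3667 ms.
R ≥ L / t_tx = 6000 bits / 0.0113667 s = 527.9 kbps.

527.9 kbps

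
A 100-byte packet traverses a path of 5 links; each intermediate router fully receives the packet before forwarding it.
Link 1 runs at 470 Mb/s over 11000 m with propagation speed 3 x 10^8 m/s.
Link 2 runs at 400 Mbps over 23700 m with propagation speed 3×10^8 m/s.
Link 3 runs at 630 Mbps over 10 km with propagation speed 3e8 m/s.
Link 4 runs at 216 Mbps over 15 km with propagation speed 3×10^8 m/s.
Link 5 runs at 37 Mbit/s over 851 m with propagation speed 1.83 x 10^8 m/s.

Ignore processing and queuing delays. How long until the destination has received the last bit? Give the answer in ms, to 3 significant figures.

L = 100 × 8 = 800 bits.
Transmission delays (L/R per hop): 0.00170213, 0.002, 0.00126984, 0.0037037, 0.0216216 ms; sum = 0.0302973 ms.
Propagation delays (d/s per hop): 0.0366667, 0.079, 0.0333333, 0.05, 0.00465027 ms; sum = 0.20365 ms.
End-to-end = 0.234 ms.

0.234 ms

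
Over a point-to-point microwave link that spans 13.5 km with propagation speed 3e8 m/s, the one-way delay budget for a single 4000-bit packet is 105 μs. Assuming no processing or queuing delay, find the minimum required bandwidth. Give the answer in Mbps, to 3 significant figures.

66.7 Mbps

Propagation delay = 13500 / 300000000 = 45 μs.
Transmission budget = 105 − 45 = 60 μs.
R ≥ L / t_tx = 4000 bits / 6e-05 s = 66.7 Mbps.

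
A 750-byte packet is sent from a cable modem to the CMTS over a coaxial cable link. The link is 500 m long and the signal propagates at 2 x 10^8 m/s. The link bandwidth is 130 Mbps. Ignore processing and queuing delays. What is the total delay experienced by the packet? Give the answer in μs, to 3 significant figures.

48.7 μs

L = 750 × 8 = 6000 bits.
Transmission delay = L/R = 6000 / 130000000 = 46.1538 μs.
Propagation delay = d/s = 500 m / 200000000 m/s = 2.5 μs.
Total = 48.7 μs.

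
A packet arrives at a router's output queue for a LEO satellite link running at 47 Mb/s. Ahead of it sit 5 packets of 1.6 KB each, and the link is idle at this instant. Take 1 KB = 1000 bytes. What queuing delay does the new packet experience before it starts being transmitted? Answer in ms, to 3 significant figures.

Each queued packet: L/R = 12800/47000000 = 0.27234 ms.
5 queued → 1.3617 ms.
Queuing delay = 1.36 ms.

1.36 ms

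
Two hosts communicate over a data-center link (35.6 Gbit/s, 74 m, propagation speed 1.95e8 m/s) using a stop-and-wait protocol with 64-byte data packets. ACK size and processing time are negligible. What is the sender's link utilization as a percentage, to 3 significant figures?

t_tx = L/R = 512/35600000000 = 1.4382e-08 s.
t_prop = 74/195000000 = 3.79487e-07 s; RTT = 7.58974e-07 s.
Cycle = t_tx + RTT = 7.73356e-07 s.
Utilization = t_tx / cycle = 1.4382e-08/7.73356e-07 = 1.86 %.

1.86 %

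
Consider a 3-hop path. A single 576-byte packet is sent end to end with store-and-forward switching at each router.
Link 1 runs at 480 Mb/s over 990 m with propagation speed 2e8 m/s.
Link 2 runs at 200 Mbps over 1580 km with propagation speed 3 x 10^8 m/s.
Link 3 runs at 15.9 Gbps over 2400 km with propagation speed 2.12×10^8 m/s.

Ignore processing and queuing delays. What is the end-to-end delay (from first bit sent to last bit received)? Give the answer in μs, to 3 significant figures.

L = 576 × 8 = 4608 bits.
Transmission delays (L/R per hop): 9.6, 23.04, 0.289811 μs; sum = 32.9298 μs.
Propagation delays (d/s per hop): 4.95, 5266.67, 11320.8 μs; sum = 16592.4 μs.
End-to-end = 16600 μs.

16600 μs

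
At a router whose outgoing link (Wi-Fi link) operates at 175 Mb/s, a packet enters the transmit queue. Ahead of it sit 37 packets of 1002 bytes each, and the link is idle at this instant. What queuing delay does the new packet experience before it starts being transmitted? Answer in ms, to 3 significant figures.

Each queued packet: L/R = 8016/175000000 = 0.0458057 ms.
37 queued → 1.69481 ms.
Queuing delay = 1.69 ms.

1.69 ms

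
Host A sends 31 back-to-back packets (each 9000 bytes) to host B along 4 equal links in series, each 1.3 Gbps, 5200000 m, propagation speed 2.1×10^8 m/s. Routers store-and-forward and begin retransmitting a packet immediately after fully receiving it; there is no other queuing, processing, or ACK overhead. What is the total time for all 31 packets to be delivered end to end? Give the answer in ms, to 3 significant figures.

101 ms

Per-hop transmission t_tx = L/R = 72000/1300000000 = 0.0553846 ms.
Per-hop propagation t_prop = 5200000/210000000 = 24.7619 ms.
Pipeline fill: first packet needs 4·t_tx to clear all hops; remaining 30 packets each add one t_tx.
Total = (4+31-1)·t_tx + 4·t_prop = 34·0.0553846 + 4·24.7619 = 101 ms.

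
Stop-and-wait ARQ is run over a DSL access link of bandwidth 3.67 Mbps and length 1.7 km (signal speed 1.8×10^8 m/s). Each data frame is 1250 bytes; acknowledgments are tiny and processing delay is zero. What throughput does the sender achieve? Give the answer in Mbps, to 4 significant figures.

t_tx = L/R = 10000/3670000 = 0.0027248 s.
t_prop = 1700/180000000 = 9.44444e-06 s; RTT = 1.88889e-05 s.
Cycle = t_tx + RTT = 0.00274368 s.
Throughput = L / cycle = 10000 / 0.00274368 = 3.645 Mbps.

3.645 Mbps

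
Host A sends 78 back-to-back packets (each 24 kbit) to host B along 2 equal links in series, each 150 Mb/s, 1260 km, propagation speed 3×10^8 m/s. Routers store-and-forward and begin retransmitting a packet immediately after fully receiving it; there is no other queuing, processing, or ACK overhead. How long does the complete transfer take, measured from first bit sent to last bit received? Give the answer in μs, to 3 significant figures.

Per-hop transmission t_tx = L/R = 24000/150000000 = 160 μs.
Per-hop propagation t_prop = 1260000/300000000 = 4200 μs.
Pipeline fill: first packet needs 2·t_tx to clear all hops; remaining 77 packets each add one t_tx.
Total = (2+78-1)·t_tx + 2·t_prop = 79·160 + 2·4200 = 21000 μs.

21000 μs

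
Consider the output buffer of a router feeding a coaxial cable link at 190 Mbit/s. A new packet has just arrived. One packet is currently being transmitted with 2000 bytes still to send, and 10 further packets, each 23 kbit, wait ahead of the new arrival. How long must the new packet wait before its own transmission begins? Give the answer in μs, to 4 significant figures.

1295 μs

Each queued packet: L/R = 23000/190000000 = 121.053 μs.
10 queued → 1210.53 μs.
Plus remaining 16000 bits of current packet: 84.2105 μs.
Queuing delay = 1295 μs.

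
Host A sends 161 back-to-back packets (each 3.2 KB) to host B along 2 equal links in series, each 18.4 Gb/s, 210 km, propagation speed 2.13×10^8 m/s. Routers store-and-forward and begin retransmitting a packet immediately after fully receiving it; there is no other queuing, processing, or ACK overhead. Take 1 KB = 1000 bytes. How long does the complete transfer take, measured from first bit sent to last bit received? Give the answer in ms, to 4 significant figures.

Per-hop transmission t_tx = L/R = 25600/18400000000 = 0.0013913 ms.
Per-hop propagation t_prop = 210000/213000000 = 0.985915 ms.
Pipeline fill: first packet needs 2·t_tx to clear all hops; remaining 160 packets each add one t_tx.
Total = (2+161-1)·t_tx + 2·t_prop = 162·0.0013913 + 2·0.985915 = 2.197 ms.

2.197 ms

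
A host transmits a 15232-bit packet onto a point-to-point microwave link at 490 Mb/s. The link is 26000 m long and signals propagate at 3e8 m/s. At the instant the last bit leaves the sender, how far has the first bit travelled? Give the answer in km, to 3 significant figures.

t_tx = L/R = 15232/490000000 = 3.10857e-05 s.
Distance = s × t_tx = 300000000 × 3.10857e-05 = 9.33 km.

9.33 km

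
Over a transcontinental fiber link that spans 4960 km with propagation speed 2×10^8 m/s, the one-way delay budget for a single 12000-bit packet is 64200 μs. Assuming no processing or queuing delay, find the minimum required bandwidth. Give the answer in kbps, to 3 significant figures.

Propagation delay = 4960000 / 200000000 = 24800 μs.
Transmission budget = 64200 − 24800 = 39400 μs.
R ≥ L / t_tx = 12000 bits / 0.0394 s = 305 kbps.

305 kbps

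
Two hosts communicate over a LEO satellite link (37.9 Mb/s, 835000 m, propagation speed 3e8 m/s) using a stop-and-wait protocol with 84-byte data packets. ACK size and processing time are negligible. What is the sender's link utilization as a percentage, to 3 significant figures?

t_tx = L/R = 672/37900000 = 1.77309e-05 s.
t_prop = 835000/300000000 = 0.00278333 s; RTT = 0.00556667 s.
Cycle = t_tx + RTT = 0.0055844 s.
Utilization = t_tx / cycle = 1.77309e-05/0.0055844 = 0.318 %.

0.318 %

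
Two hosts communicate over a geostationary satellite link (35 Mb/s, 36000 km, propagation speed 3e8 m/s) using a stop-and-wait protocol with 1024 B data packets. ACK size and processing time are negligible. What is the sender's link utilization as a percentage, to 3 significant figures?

t_tx = L/R = 8192/35000000 = 0.000234057 s.
t_prop = 36000000/300000000 = 0.12 s; RTT = 0.24 s.
Cycle = t_tx + RTT = 0.240234 s.
Utilization = t_tx / cycle = 0.000234057/0.240234 = 0.0974 %.

0.0974 %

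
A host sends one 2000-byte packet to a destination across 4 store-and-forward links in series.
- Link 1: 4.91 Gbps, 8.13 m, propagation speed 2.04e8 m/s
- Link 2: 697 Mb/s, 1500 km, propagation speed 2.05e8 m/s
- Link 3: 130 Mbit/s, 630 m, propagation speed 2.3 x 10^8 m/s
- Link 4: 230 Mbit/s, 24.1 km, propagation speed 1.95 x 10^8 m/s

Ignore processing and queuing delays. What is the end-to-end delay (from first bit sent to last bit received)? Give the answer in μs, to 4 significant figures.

L = 2000 × 8 = 16000 bits.
Transmission delays (L/R per hop): 3.25866, 22.9555, 123.077, 69.5652 μs; sum = 218.856 μs.
Propagation delays (d/s per hop): 0.0398529, 7317.07, 2.73913, 123.59 μs; sum = 7443.44 μs.
End-to-end = 7662 μs.

7662 μs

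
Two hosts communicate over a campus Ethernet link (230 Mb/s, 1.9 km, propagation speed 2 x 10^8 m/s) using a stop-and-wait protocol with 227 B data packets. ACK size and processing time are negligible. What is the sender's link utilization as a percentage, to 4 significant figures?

t_tx = L/R = 1816/230000000 = 7.89565e-06 s.
t_prop = 1900/200000000 = 9.5e-06 s; RTT = 1.9e-05 s.
Cycle = t_tx + RTT = 2.68957e-05 s.
Utilization = t_tx / cycle = 7.89565e-06/2.68957e-05 = 29.36 %.

29.36 %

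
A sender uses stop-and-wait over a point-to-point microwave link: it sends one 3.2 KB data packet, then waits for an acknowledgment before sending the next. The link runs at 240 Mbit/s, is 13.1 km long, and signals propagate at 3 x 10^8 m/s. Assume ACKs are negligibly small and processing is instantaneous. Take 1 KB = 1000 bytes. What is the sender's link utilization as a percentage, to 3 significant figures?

t_tx = L/R = 25600/240000000 = 0.000106667 s.
t_prop = 13100/300000000 = 4.36667e-05 s; RTT = 8.73333e-05 s.
Cycle = t_tx + RTT = 0.000194 s.
Utilization = t_tx / cycle = 0.000106667/0.000194 = 55.0 %.

55.0 %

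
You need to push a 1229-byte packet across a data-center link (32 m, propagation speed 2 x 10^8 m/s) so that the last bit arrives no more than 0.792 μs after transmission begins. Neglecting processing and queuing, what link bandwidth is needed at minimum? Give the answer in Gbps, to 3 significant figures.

15.6 Gbps

L = 9832 bits.
Propagation delay = 32 / 200000000 = 0.16 μs.
Transmission budget = 0.792 − 0.16 = 0.632 μs.
R ≥ L / t_tx = 9832 bits / 6.32e-07 s = 15.6 Gbps.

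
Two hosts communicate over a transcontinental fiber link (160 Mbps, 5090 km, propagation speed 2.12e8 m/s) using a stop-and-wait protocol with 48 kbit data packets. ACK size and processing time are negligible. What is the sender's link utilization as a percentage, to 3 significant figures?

0.621 %

t_tx = L/R = 48000/160000000 = 0.0003 s.
t_prop = 5090000/212000000 = 0.0240094 s; RTT = 0.0480189 s.
Cycle = t_tx + RTT = 0.0483189 s.
Utilization = t_tx / cycle = 0.0003/0.0483189 = 0.621 %.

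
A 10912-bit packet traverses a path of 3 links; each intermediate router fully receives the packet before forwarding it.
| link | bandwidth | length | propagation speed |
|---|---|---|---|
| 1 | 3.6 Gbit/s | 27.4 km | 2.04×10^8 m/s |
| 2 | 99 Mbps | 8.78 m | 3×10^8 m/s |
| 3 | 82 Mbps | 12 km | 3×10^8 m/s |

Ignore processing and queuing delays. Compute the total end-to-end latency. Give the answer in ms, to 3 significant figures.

Transmission delays (L/R per hop): 0.00303111, 0.110222, 0.133073 ms; sum = 0.246327 ms.
Propagation delays (d/s per hop): 0.134314, 2.92667e-05, 0.04 ms; sum = 0.174343 ms.
End-to-end = 0.421 ms.

0.421 ms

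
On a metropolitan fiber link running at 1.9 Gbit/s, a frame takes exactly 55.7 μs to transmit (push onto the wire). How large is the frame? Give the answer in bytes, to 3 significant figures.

13200 bytes

L = R × t_tx = 1900000000 b/s × 5.57e-05 s = 105830 bits.
In bytes: 105830 / 8 = 13200 bytes.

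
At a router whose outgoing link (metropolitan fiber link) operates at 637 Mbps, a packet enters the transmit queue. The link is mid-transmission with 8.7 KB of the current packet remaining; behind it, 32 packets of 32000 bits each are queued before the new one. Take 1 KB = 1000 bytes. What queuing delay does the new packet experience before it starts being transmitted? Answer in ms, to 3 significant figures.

Each queued packet: L/R = 32000/637000000 = 0.0502355 ms.
32 queued → 1.60754 ms.
Plus remaining 69600 bits of current packet: 0.109262 ms.
Queuing delay = 1.72 ms.

1.72 ms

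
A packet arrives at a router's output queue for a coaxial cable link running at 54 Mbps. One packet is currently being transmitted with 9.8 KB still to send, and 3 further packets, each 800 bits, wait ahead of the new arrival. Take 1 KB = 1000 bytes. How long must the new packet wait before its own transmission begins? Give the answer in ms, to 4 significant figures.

1.496 ms

Each queued packet: L/R = 800/54000000 = 0.0148148 ms.
3 queued → 0.0444444 ms.
Plus remaining 78400 bits of current packet: 1.45185 ms.
Queuing delay = 1.496 ms.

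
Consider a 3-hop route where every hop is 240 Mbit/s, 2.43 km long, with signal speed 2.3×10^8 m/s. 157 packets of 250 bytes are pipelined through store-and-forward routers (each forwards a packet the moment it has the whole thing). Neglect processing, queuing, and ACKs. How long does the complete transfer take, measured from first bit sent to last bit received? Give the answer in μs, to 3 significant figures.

Per-hop transmission t_tx = L/R = 2000/240000000 = 8.33333 μs.
Per-hop propagation t_prop = 2430/2.3e+08 = 10.5652 μs.
Pipeline fill: first packet needs 3·t_tx to clear all hops; remaining 156 packets each add one t_tx.
Total = (3+157-1)·t_tx + 3·t_prop = 159·8.33333 + 3·10.5652 = 1360 μs.

1360 μs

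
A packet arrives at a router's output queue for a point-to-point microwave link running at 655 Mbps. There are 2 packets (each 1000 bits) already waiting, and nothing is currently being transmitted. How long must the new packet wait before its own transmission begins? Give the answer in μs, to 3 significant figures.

Each queued packet: L/R = 1000/655000000 = 1.52672 μs.
2 queued → 3.05344 μs.
Queuing delay = 3.05 μs.

3.05 μs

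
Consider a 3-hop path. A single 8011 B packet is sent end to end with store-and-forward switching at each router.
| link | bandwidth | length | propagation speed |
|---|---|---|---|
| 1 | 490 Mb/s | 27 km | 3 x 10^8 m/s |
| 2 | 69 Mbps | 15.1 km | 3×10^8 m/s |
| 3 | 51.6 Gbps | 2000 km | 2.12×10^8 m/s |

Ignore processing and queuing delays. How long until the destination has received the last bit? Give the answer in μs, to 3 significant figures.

10600 μs

L = 8011 × 8 = 64088 bits.
Transmission delays (L/R per hop): 130.792, 928.812, 1.24202 μs; sum = 1060.85 μs.
Propagation delays (d/s per hop): 90, 50.3333, 9433.96 μs; sum = 9574.3 μs.
End-to-end = 10600 μs.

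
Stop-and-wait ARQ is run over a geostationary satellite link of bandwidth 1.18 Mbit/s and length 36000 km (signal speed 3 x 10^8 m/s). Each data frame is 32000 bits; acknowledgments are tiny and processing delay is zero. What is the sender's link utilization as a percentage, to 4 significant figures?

t_tx = L/R = 32000/1180000 = 0.0271186 s.
t_prop = 36000000/300000000 = 0.12 s; RTT = 0.24 s.
Cycle = t_tx + RTT = 0.267119 s.
Utilization = t_tx / cycle = 0.0271186/0.267119 = 10.15 %.

10.15 %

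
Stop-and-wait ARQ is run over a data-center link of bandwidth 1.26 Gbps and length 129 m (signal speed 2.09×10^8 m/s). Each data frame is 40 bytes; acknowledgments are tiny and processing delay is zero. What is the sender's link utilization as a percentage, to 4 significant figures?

t_tx = L/R = 320/1260000000 = 2.53968e-07 s.
t_prop = 129/209000000 = 6.17225e-07 s; RTT = 1.23445e-06 s.
Cycle = t_tx + RTT = 1.48842e-06 s.
Utilization = t_tx / cycle = 2.53968e-07/1.48842e-06 = 17.06 %.

17.06 %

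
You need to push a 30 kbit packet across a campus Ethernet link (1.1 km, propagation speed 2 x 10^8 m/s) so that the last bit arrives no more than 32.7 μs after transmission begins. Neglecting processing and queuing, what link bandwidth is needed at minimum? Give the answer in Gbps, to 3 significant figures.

Propagation delay = 1100 / 200000000 = 5.5 μs.
Transmission budget = 32.7 − 5.5 = 27.2 μs.
R ≥ L / t_tx = 30000 bits / 2.72e-05 s = 1.10 Gbps.

1.10 Gbps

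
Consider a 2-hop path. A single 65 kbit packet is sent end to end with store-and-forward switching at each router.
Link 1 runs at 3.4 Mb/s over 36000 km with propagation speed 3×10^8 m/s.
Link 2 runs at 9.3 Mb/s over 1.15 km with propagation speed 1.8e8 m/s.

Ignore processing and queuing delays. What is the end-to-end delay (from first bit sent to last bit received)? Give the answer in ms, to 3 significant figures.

L = 65000 bits.
Transmission delays (L/R per hop): 19.1176, 6.98925 ms; sum = 26.1069 ms.
Propagation delays (d/s per hop): 120, 0.00638889 ms; sum = 120.006 ms.
End-to-end = 146 ms.

146 ms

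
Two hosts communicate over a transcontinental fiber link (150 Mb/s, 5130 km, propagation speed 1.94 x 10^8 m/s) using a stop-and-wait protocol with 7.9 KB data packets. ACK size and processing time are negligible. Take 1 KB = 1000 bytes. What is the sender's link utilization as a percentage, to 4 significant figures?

t_tx = L/R = 63200/150000000 = 0.000421333 s.
t_prop = 5130000/194000000 = 0.0264433 s; RTT = 0.0528866 s.
Cycle = t_tx + RTT = 0.0533079 s.
Utilization = t_tx / cycle = 0.000421333/0.0533079 = 0.7904 %.

0.7904 %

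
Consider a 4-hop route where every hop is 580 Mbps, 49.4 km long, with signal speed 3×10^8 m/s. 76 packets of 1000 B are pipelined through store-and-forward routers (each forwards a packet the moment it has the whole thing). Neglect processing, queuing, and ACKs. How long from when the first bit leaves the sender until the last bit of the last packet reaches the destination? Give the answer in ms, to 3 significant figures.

Per-hop transmission t_tx = L/R = 8000/580000000 = 0.0137931 ms.
Per-hop propagation t_prop = 49400/300000000 = 0.164667 ms.
Pipeline fill: first packet needs 4·t_tx to clear all hops; remaining 75 packets each add one t_tx.
Total = (4+76-1)·t_tx + 4·t_prop = 79·0.0137931 + 4·0.164667 = 1.75 ms.

1.75 ms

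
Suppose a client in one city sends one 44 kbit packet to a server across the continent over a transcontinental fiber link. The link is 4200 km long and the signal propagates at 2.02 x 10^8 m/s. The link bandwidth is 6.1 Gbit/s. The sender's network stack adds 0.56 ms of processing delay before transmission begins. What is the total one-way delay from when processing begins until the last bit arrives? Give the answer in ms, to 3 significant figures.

L = 44000 bits.
Transmission delay = L/R = 44000 / 6100000000 = 0.00721311 ms.
Propagation delay = d/s = 4200000 m / 202000000 m/s = 20.7921 ms.
Plus processing delay 0.56 ms = 0.56 ms.
Total = 21.4 ms.

21.4 ms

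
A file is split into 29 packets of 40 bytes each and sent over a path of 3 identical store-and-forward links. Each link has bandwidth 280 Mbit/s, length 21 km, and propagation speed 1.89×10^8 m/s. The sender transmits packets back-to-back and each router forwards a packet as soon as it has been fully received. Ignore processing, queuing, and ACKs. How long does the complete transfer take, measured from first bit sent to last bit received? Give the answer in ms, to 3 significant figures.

0.369 ms

Per-hop transmission t_tx = L/R = 320/280000000 = 0.00114286 ms.
Per-hop propagation t_prop = 21000/189000000 = 0.111111 ms.
Pipeline fill: first packet needs 3·t_tx to clear all hops; remaining 28 packets each add one t_tx.
Total = (3+29-1)·t_tx + 3·t_prop = 31·0.00114286 + 3·0.111111 = 0.369 ms.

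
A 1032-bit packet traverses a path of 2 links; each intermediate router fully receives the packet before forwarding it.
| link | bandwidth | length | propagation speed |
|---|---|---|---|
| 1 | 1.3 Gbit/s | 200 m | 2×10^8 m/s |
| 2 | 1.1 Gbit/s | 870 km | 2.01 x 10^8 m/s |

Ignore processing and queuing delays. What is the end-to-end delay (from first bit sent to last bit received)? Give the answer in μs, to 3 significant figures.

4330 μs

Transmission delays (L/R per hop): 0.793846, 0.938182 μs; sum = 1.73203 μs.
Propagation delays (d/s per hop): 1, 4328.36 μs; sum = 4329.36 μs.
End-to-end = 4330 μs.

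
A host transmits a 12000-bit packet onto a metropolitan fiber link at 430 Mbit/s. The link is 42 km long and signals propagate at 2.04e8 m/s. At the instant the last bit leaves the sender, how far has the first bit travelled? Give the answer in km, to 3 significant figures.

t_tx = L/R = 12000/430000000 = 2.7907e-05 s.
Distance = s × t_tx = 204000000 × 2.7907e-05 = 5.69 km.

5.69 km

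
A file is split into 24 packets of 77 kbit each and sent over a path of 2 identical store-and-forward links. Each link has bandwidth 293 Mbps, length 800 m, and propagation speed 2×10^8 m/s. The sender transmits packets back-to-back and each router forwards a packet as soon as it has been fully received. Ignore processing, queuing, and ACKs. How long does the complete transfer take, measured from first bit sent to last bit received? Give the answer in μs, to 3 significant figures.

6580 μs

Per-hop transmission t_tx = L/R = 77000/293000000 = 262.799 μs.
Per-hop propagation t_prop = 800/200000000 = 4 μs.
Pipeline fill: first packet needs 2·t_tx to clear all hops; remaining 23 packets each add one t_tx.
Total = (2+24-1)·t_tx + 2·t_prop = 25·262.799 + 2·4 = 6580 μs.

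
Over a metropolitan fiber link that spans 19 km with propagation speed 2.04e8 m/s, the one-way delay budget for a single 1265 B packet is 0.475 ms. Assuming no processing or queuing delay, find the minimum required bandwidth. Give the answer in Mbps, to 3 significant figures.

26.5 Mbps

L = 10120 bits.
Propagation delay = 19000 / 204000000 = 0.0931373 ms.
Transmission budget = 0.475 − 0.0931373 = 0.381863 ms.
R ≥ L / t_tx = 10120 bits / 0.000381863 s = 26.5 Mbps.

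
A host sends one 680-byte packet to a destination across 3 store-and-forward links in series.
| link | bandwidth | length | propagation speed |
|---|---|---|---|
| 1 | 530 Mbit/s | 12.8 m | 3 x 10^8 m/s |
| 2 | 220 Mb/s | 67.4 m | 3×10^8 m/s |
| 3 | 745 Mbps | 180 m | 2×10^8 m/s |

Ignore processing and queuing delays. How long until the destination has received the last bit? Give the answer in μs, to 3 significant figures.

43.5 μs

L = 680 × 8 = 5440 bits.
Transmission delays (L/R per hop): 10.2642, 24.7273, 7.30201 μs; sum = 42.2934 μs.
Propagation delays (d/s per hop): 0.0426667, 0.224667, 0.9 μs; sum = 1.16733 μs.
End-to-end = 43.5 μs.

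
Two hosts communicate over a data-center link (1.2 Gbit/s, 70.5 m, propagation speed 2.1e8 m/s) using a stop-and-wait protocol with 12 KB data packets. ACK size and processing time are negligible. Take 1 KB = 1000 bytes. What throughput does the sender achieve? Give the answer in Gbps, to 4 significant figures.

1.190 Gbps

t_tx = L/R = 96000/1200000000 = 8e-05 s.
t_prop = 70.5/210000000 = 3.35714e-07 s; RTT = 6.71429e-07 s.
Cycle = t_tx + RTT = 8.06714e-05 s.
Throughput = L / cycle = 96000 / 8.06714e-05 = 1.190 Gbps.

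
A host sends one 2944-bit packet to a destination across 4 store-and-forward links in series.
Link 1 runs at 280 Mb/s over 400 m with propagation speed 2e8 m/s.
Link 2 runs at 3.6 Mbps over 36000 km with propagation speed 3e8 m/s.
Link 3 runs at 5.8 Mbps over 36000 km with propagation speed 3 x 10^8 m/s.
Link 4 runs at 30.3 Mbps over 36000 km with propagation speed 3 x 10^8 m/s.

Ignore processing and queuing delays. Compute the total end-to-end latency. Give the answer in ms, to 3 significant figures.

361 ms

Transmission delays (L/R per hop): 0.0105143, 0.817778, 0.507586, 0.0971617 ms; sum = 1.43304 ms.
Propagation delays (d/s per hop): 0.002, 120, 120, 120 ms; sum = 360.002 ms.
End-to-end = 361 ms.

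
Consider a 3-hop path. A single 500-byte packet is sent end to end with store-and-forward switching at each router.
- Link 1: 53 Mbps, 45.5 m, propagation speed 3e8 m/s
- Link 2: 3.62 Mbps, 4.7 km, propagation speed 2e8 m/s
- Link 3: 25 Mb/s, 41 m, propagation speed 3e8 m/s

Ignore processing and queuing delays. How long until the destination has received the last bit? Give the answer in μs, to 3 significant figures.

1360 μs

L = 500 × 8 = 4000 bits.
Transmission delays (L/R per hop): 75.4717, 1104.97, 160 μs; sum = 1340.44 μs.
Propagation delays (d/s per hop): 0.151667, 23.5, 0.136667 μs; sum = 23.7883 μs.
End-to-end = 1360 μs.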